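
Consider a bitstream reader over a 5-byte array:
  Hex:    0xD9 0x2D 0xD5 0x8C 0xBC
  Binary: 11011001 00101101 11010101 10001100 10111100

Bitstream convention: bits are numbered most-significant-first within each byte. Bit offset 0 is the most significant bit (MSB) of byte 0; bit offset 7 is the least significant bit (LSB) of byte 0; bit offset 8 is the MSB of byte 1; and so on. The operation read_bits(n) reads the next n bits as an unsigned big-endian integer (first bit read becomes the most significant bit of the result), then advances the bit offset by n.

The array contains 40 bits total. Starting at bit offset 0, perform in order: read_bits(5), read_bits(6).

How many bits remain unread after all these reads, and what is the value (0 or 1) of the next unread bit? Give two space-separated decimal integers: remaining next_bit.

Answer: 29 0

Derivation:
Read 1: bits[0:5] width=5 -> value=27 (bin 11011); offset now 5 = byte 0 bit 5; 35 bits remain
Read 2: bits[5:11] width=6 -> value=9 (bin 001001); offset now 11 = byte 1 bit 3; 29 bits remain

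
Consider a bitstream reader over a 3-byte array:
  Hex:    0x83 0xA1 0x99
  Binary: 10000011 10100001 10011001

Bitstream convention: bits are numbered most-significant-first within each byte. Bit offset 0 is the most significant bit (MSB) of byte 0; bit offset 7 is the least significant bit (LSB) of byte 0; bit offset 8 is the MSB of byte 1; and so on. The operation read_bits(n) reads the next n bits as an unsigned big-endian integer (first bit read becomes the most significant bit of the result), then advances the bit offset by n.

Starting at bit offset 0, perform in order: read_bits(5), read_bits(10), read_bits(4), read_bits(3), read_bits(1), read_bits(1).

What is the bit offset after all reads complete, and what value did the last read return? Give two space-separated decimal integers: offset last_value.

Read 1: bits[0:5] width=5 -> value=16 (bin 10000); offset now 5 = byte 0 bit 5; 19 bits remain
Read 2: bits[5:15] width=10 -> value=464 (bin 0111010000); offset now 15 = byte 1 bit 7; 9 bits remain
Read 3: bits[15:19] width=4 -> value=12 (bin 1100); offset now 19 = byte 2 bit 3; 5 bits remain
Read 4: bits[19:22] width=3 -> value=6 (bin 110); offset now 22 = byte 2 bit 6; 2 bits remain
Read 5: bits[22:23] width=1 -> value=0 (bin 0); offset now 23 = byte 2 bit 7; 1 bits remain
Read 6: bits[23:24] width=1 -> value=1 (bin 1); offset now 24 = byte 3 bit 0; 0 bits remain

Answer: 24 1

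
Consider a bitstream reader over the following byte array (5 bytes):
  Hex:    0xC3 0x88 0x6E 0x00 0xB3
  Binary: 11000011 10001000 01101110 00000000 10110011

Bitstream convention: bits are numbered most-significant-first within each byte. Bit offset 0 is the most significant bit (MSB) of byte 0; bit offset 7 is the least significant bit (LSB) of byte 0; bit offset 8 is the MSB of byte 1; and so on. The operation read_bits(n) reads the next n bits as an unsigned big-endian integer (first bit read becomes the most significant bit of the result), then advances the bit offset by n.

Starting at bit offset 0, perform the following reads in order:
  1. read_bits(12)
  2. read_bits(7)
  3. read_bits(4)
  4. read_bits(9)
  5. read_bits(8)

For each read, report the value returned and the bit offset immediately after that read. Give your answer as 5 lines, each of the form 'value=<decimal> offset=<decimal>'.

Answer: value=3128 offset=12
value=67 offset=19
value=7 offset=23
value=0 offset=32
value=179 offset=40

Derivation:
Read 1: bits[0:12] width=12 -> value=3128 (bin 110000111000); offset now 12 = byte 1 bit 4; 28 bits remain
Read 2: bits[12:19] width=7 -> value=67 (bin 1000011); offset now 19 = byte 2 bit 3; 21 bits remain
Read 3: bits[19:23] width=4 -> value=7 (bin 0111); offset now 23 = byte 2 bit 7; 17 bits remain
Read 4: bits[23:32] width=9 -> value=0 (bin 000000000); offset now 32 = byte 4 bit 0; 8 bits remain
Read 5: bits[32:40] width=8 -> value=179 (bin 10110011); offset now 40 = byte 5 bit 0; 0 bits remain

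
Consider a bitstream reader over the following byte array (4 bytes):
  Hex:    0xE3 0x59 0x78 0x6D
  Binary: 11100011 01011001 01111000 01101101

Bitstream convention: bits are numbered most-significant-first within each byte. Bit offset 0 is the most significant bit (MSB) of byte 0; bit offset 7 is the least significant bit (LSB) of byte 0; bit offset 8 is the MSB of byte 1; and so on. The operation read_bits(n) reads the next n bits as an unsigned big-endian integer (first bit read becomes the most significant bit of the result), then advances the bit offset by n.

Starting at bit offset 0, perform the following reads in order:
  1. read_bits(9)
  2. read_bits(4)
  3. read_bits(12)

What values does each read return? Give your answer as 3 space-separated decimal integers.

Answer: 454 11 752

Derivation:
Read 1: bits[0:9] width=9 -> value=454 (bin 111000110); offset now 9 = byte 1 bit 1; 23 bits remain
Read 2: bits[9:13] width=4 -> value=11 (bin 1011); offset now 13 = byte 1 bit 5; 19 bits remain
Read 3: bits[13:25] width=12 -> value=752 (bin 001011110000); offset now 25 = byte 3 bit 1; 7 bits remain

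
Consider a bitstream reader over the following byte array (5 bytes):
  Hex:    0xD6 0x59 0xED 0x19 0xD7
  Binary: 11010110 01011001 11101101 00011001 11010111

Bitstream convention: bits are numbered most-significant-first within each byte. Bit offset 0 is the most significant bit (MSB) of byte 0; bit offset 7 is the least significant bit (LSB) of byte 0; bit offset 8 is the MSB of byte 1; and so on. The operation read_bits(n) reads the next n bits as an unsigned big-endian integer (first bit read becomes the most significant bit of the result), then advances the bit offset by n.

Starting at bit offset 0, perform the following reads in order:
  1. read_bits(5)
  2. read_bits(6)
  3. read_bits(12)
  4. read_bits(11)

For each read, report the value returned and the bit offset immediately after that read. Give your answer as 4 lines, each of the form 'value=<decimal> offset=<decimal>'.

Read 1: bits[0:5] width=5 -> value=26 (bin 11010); offset now 5 = byte 0 bit 5; 35 bits remain
Read 2: bits[5:11] width=6 -> value=50 (bin 110010); offset now 11 = byte 1 bit 3; 29 bits remain
Read 3: bits[11:23] width=12 -> value=3318 (bin 110011110110); offset now 23 = byte 2 bit 7; 17 bits remain
Read 4: bits[23:34] width=11 -> value=1127 (bin 10001100111); offset now 34 = byte 4 bit 2; 6 bits remain

Answer: value=26 offset=5
value=50 offset=11
value=3318 offset=23
value=1127 offset=34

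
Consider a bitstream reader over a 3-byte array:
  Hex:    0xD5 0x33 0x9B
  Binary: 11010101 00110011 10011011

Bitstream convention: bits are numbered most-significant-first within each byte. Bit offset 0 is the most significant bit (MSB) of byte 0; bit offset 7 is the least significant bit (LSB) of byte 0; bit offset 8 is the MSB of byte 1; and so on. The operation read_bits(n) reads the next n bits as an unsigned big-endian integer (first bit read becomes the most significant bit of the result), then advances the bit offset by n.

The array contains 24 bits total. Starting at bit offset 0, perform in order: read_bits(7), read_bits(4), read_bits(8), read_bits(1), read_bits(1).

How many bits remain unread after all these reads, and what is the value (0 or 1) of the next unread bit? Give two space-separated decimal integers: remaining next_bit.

Answer: 3 0

Derivation:
Read 1: bits[0:7] width=7 -> value=106 (bin 1101010); offset now 7 = byte 0 bit 7; 17 bits remain
Read 2: bits[7:11] width=4 -> value=9 (bin 1001); offset now 11 = byte 1 bit 3; 13 bits remain
Read 3: bits[11:19] width=8 -> value=156 (bin 10011100); offset now 19 = byte 2 bit 3; 5 bits remain
Read 4: bits[19:20] width=1 -> value=1 (bin 1); offset now 20 = byte 2 bit 4; 4 bits remain
Read 5: bits[20:21] width=1 -> value=1 (bin 1); offset now 21 = byte 2 bit 5; 3 bits remain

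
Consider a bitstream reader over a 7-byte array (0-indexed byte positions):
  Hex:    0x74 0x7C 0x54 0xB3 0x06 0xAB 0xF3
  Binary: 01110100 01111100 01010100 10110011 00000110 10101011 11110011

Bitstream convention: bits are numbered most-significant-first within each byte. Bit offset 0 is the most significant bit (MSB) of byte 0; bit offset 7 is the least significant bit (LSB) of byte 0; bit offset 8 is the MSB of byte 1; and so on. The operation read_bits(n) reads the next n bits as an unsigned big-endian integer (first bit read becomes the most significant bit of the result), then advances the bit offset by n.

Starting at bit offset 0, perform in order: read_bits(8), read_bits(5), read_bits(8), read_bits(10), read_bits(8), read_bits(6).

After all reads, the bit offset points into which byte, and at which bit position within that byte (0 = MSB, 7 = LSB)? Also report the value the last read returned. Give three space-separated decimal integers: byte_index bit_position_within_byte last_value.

Answer: 5 5 21

Derivation:
Read 1: bits[0:8] width=8 -> value=116 (bin 01110100); offset now 8 = byte 1 bit 0; 48 bits remain
Read 2: bits[8:13] width=5 -> value=15 (bin 01111); offset now 13 = byte 1 bit 5; 43 bits remain
Read 3: bits[13:21] width=8 -> value=138 (bin 10001010); offset now 21 = byte 2 bit 5; 35 bits remain
Read 4: bits[21:31] width=10 -> value=601 (bin 1001011001); offset now 31 = byte 3 bit 7; 25 bits remain
Read 5: bits[31:39] width=8 -> value=131 (bin 10000011); offset now 39 = byte 4 bit 7; 17 bits remain
Read 6: bits[39:45] width=6 -> value=21 (bin 010101); offset now 45 = byte 5 bit 5; 11 bits remain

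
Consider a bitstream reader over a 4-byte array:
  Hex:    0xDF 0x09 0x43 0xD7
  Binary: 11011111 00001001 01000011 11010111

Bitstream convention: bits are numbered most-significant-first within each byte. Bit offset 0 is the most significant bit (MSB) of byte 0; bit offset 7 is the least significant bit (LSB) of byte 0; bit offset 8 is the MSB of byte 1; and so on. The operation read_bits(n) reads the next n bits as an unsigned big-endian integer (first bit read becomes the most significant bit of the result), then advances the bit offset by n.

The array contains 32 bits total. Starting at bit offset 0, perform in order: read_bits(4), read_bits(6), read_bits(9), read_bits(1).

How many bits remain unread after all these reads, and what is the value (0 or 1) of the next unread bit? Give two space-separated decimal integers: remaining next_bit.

Read 1: bits[0:4] width=4 -> value=13 (bin 1101); offset now 4 = byte 0 bit 4; 28 bits remain
Read 2: bits[4:10] width=6 -> value=60 (bin 111100); offset now 10 = byte 1 bit 2; 22 bits remain
Read 3: bits[10:19] width=9 -> value=74 (bin 001001010); offset now 19 = byte 2 bit 3; 13 bits remain
Read 4: bits[19:20] width=1 -> value=0 (bin 0); offset now 20 = byte 2 bit 4; 12 bits remain

Answer: 12 0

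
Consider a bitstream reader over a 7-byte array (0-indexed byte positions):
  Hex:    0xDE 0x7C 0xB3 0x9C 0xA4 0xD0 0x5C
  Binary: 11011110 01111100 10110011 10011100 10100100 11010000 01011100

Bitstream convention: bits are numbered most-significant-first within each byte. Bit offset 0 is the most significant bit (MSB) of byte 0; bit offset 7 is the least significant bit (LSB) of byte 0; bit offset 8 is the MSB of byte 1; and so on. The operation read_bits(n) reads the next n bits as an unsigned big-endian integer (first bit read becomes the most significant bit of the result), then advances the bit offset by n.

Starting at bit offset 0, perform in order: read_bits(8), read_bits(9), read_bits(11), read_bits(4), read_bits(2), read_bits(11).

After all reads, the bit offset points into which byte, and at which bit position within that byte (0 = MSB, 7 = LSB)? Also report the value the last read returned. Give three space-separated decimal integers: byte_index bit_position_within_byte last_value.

Answer: 5 5 1178

Derivation:
Read 1: bits[0:8] width=8 -> value=222 (bin 11011110); offset now 8 = byte 1 bit 0; 48 bits remain
Read 2: bits[8:17] width=9 -> value=249 (bin 011111001); offset now 17 = byte 2 bit 1; 39 bits remain
Read 3: bits[17:28] width=11 -> value=825 (bin 01100111001); offset now 28 = byte 3 bit 4; 28 bits remain
Read 4: bits[28:32] width=4 -> value=12 (bin 1100); offset now 32 = byte 4 bit 0; 24 bits remain
Read 5: bits[32:34] width=2 -> value=2 (bin 10); offset now 34 = byte 4 bit 2; 22 bits remain
Read 6: bits[34:45] width=11 -> value=1178 (bin 10010011010); offset now 45 = byte 5 bit 5; 11 bits remain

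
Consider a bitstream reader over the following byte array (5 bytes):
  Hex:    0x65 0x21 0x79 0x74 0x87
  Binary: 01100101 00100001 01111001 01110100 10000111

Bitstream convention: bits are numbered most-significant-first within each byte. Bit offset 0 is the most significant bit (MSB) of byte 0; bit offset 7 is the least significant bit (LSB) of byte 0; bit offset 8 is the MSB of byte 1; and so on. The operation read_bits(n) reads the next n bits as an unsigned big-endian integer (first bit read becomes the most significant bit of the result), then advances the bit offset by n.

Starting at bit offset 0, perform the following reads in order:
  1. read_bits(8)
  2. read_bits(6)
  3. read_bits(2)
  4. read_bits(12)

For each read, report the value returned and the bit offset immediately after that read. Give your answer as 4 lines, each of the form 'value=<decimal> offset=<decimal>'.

Read 1: bits[0:8] width=8 -> value=101 (bin 01100101); offset now 8 = byte 1 bit 0; 32 bits remain
Read 2: bits[8:14] width=6 -> value=8 (bin 001000); offset now 14 = byte 1 bit 6; 26 bits remain
Read 3: bits[14:16] width=2 -> value=1 (bin 01); offset now 16 = byte 2 bit 0; 24 bits remain
Read 4: bits[16:28] width=12 -> value=1943 (bin 011110010111); offset now 28 = byte 3 bit 4; 12 bits remain

Answer: value=101 offset=8
value=8 offset=14
value=1 offset=16
value=1943 offset=28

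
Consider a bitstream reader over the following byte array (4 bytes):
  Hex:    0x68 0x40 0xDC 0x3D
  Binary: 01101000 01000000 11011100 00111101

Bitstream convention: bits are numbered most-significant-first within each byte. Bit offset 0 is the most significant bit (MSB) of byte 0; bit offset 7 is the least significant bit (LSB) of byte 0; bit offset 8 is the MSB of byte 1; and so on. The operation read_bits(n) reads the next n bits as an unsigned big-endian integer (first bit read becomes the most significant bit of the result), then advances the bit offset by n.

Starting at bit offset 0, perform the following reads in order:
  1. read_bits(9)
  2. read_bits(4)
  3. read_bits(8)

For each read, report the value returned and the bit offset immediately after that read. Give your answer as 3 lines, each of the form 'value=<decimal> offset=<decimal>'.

Answer: value=208 offset=9
value=8 offset=13
value=27 offset=21

Derivation:
Read 1: bits[0:9] width=9 -> value=208 (bin 011010000); offset now 9 = byte 1 bit 1; 23 bits remain
Read 2: bits[9:13] width=4 -> value=8 (bin 1000); offset now 13 = byte 1 bit 5; 19 bits remain
Read 3: bits[13:21] width=8 -> value=27 (bin 00011011); offset now 21 = byte 2 bit 5; 11 bits remain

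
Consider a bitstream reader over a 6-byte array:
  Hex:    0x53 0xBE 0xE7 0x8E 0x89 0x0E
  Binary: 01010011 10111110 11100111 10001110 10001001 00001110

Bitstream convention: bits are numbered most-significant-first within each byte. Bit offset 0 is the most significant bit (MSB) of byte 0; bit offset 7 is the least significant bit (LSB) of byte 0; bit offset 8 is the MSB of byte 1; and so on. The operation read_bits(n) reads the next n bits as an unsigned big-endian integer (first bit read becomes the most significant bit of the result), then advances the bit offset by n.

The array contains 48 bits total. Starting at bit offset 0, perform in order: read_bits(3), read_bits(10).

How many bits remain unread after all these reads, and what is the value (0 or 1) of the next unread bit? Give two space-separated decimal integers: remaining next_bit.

Read 1: bits[0:3] width=3 -> value=2 (bin 010); offset now 3 = byte 0 bit 3; 45 bits remain
Read 2: bits[3:13] width=10 -> value=631 (bin 1001110111); offset now 13 = byte 1 bit 5; 35 bits remain

Answer: 35 1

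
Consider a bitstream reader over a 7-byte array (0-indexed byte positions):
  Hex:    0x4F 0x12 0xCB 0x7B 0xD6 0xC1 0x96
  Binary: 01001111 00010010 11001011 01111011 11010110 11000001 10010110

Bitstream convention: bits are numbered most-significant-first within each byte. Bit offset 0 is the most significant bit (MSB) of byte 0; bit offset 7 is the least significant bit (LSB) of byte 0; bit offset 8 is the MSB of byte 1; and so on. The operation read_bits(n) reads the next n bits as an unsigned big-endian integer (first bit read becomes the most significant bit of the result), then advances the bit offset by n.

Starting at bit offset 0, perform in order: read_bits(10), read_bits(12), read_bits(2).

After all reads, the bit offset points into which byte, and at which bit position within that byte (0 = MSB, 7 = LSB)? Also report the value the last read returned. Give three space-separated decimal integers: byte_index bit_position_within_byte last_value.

Answer: 3 0 3

Derivation:
Read 1: bits[0:10] width=10 -> value=316 (bin 0100111100); offset now 10 = byte 1 bit 2; 46 bits remain
Read 2: bits[10:22] width=12 -> value=1202 (bin 010010110010); offset now 22 = byte 2 bit 6; 34 bits remain
Read 3: bits[22:24] width=2 -> value=3 (bin 11); offset now 24 = byte 3 bit 0; 32 bits remain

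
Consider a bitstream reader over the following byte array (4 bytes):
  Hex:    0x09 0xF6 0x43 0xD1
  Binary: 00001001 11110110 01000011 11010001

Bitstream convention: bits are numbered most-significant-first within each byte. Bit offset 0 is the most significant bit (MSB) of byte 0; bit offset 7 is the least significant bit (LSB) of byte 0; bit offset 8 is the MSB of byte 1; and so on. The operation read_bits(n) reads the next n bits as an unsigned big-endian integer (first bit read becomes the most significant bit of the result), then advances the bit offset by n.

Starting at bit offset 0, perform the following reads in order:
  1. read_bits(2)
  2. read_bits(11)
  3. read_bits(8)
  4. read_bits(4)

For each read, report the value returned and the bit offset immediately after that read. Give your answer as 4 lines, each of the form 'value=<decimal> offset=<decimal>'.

Read 1: bits[0:2] width=2 -> value=0 (bin 00); offset now 2 = byte 0 bit 2; 30 bits remain
Read 2: bits[2:13] width=11 -> value=318 (bin 00100111110); offset now 13 = byte 1 bit 5; 19 bits remain
Read 3: bits[13:21] width=8 -> value=200 (bin 11001000); offset now 21 = byte 2 bit 5; 11 bits remain
Read 4: bits[21:25] width=4 -> value=7 (bin 0111); offset now 25 = byte 3 bit 1; 7 bits remain

Answer: value=0 offset=2
value=318 offset=13
value=200 offset=21
value=7 offset=25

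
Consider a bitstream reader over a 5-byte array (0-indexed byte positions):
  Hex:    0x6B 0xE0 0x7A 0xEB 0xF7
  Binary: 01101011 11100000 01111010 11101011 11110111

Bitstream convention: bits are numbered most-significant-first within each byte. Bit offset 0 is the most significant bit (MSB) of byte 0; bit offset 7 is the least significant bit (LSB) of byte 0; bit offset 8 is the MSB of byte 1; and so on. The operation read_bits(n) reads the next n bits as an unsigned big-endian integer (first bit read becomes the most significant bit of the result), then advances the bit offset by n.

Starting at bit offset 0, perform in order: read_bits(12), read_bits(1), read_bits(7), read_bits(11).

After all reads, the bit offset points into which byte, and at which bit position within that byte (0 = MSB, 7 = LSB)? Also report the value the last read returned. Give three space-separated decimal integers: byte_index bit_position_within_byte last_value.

Answer: 3 7 1397

Derivation:
Read 1: bits[0:12] width=12 -> value=1726 (bin 011010111110); offset now 12 = byte 1 bit 4; 28 bits remain
Read 2: bits[12:13] width=1 -> value=0 (bin 0); offset now 13 = byte 1 bit 5; 27 bits remain
Read 3: bits[13:20] width=7 -> value=7 (bin 0000111); offset now 20 = byte 2 bit 4; 20 bits remain
Read 4: bits[20:31] width=11 -> value=1397 (bin 10101110101); offset now 31 = byte 3 bit 7; 9 bits remain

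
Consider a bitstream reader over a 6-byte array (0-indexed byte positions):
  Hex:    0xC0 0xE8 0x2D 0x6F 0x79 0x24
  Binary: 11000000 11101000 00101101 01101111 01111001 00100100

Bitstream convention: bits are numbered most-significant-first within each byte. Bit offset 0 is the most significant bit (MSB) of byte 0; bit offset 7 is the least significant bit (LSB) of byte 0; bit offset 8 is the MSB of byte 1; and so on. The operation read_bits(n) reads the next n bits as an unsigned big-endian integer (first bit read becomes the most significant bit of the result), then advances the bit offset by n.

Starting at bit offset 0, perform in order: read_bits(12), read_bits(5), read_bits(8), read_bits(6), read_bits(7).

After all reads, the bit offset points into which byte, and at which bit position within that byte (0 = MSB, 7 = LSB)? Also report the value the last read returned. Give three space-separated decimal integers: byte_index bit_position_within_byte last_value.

Read 1: bits[0:12] width=12 -> value=3086 (bin 110000001110); offset now 12 = byte 1 bit 4; 36 bits remain
Read 2: bits[12:17] width=5 -> value=16 (bin 10000); offset now 17 = byte 2 bit 1; 31 bits remain
Read 3: bits[17:25] width=8 -> value=90 (bin 01011010); offset now 25 = byte 3 bit 1; 23 bits remain
Read 4: bits[25:31] width=6 -> value=55 (bin 110111); offset now 31 = byte 3 bit 7; 17 bits remain
Read 5: bits[31:38] width=7 -> value=94 (bin 1011110); offset now 38 = byte 4 bit 6; 10 bits remain

Answer: 4 6 94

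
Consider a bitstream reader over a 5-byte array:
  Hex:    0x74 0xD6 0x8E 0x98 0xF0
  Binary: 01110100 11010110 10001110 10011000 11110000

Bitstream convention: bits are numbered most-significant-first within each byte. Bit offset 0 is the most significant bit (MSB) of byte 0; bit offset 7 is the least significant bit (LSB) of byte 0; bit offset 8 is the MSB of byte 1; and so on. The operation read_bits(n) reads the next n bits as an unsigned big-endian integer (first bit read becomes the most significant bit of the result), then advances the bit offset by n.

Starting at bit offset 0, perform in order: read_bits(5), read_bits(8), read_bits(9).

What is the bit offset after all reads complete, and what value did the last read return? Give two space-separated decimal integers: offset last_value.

Read 1: bits[0:5] width=5 -> value=14 (bin 01110); offset now 5 = byte 0 bit 5; 35 bits remain
Read 2: bits[5:13] width=8 -> value=154 (bin 10011010); offset now 13 = byte 1 bit 5; 27 bits remain
Read 3: bits[13:22] width=9 -> value=419 (bin 110100011); offset now 22 = byte 2 bit 6; 18 bits remain

Answer: 22 419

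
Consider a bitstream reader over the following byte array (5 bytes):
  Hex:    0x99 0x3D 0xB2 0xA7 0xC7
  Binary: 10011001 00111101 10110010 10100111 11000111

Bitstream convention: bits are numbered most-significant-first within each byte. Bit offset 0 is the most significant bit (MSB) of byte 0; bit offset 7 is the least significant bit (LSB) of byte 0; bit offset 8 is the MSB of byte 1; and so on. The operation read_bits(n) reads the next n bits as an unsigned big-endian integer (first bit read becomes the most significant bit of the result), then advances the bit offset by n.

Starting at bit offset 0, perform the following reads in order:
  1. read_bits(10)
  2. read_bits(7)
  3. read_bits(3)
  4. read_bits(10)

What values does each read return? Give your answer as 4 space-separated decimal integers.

Answer: 612 123 3 169

Derivation:
Read 1: bits[0:10] width=10 -> value=612 (bin 1001100100); offset now 10 = byte 1 bit 2; 30 bits remain
Read 2: bits[10:17] width=7 -> value=123 (bin 1111011); offset now 17 = byte 2 bit 1; 23 bits remain
Read 3: bits[17:20] width=3 -> value=3 (bin 011); offset now 20 = byte 2 bit 4; 20 bits remain
Read 4: bits[20:30] width=10 -> value=169 (bin 0010101001); offset now 30 = byte 3 bit 6; 10 bits remain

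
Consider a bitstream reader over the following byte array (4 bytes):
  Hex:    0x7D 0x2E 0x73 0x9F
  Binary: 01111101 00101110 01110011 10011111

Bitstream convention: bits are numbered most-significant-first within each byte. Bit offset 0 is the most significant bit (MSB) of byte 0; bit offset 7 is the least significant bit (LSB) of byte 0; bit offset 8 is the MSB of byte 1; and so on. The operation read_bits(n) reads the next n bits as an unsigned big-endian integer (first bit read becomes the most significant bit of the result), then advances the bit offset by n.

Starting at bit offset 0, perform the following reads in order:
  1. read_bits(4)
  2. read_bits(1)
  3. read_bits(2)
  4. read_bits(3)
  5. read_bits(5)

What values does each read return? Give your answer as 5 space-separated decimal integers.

Read 1: bits[0:4] width=4 -> value=7 (bin 0111); offset now 4 = byte 0 bit 4; 28 bits remain
Read 2: bits[4:5] width=1 -> value=1 (bin 1); offset now 5 = byte 0 bit 5; 27 bits remain
Read 3: bits[5:7] width=2 -> value=2 (bin 10); offset now 7 = byte 0 bit 7; 25 bits remain
Read 4: bits[7:10] width=3 -> value=4 (bin 100); offset now 10 = byte 1 bit 2; 22 bits remain
Read 5: bits[10:15] width=5 -> value=23 (bin 10111); offset now 15 = byte 1 bit 7; 17 bits remain

Answer: 7 1 2 4 23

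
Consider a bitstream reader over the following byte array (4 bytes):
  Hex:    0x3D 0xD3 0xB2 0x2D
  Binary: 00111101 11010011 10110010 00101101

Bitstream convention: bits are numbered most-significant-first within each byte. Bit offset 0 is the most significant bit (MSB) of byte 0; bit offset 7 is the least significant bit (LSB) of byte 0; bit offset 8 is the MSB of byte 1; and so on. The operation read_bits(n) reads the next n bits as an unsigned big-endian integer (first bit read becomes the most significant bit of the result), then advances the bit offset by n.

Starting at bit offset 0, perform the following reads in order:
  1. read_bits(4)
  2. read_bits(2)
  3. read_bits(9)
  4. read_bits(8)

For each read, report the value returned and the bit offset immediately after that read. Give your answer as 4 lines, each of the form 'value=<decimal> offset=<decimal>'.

Read 1: bits[0:4] width=4 -> value=3 (bin 0011); offset now 4 = byte 0 bit 4; 28 bits remain
Read 2: bits[4:6] width=2 -> value=3 (bin 11); offset now 6 = byte 0 bit 6; 26 bits remain
Read 3: bits[6:15] width=9 -> value=233 (bin 011101001); offset now 15 = byte 1 bit 7; 17 bits remain
Read 4: bits[15:23] width=8 -> value=217 (bin 11011001); offset now 23 = byte 2 bit 7; 9 bits remain

Answer: value=3 offset=4
value=3 offset=6
value=233 offset=15
value=217 offset=23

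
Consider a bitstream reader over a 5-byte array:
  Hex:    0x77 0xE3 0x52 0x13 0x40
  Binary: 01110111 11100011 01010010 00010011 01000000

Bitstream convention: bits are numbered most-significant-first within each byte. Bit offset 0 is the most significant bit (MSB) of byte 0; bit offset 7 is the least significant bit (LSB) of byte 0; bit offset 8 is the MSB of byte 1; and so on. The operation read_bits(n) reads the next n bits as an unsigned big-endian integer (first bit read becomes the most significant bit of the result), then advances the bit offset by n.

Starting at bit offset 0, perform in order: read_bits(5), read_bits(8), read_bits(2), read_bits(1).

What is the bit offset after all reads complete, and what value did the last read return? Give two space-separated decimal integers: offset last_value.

Answer: 16 1

Derivation:
Read 1: bits[0:5] width=5 -> value=14 (bin 01110); offset now 5 = byte 0 bit 5; 35 bits remain
Read 2: bits[5:13] width=8 -> value=252 (bin 11111100); offset now 13 = byte 1 bit 5; 27 bits remain
Read 3: bits[13:15] width=2 -> value=1 (bin 01); offset now 15 = byte 1 bit 7; 25 bits remain
Read 4: bits[15:16] width=1 -> value=1 (bin 1); offset now 16 = byte 2 bit 0; 24 bits remain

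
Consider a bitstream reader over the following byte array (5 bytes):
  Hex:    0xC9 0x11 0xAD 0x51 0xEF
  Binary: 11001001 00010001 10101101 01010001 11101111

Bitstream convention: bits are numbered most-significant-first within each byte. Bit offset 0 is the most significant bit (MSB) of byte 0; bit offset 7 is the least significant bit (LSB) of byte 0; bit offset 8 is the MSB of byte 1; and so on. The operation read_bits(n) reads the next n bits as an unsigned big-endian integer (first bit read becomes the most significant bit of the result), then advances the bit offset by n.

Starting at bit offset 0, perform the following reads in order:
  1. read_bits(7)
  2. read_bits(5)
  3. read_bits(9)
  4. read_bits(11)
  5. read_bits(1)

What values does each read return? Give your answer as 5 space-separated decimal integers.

Read 1: bits[0:7] width=7 -> value=100 (bin 1100100); offset now 7 = byte 0 bit 7; 33 bits remain
Read 2: bits[7:12] width=5 -> value=17 (bin 10001); offset now 12 = byte 1 bit 4; 28 bits remain
Read 3: bits[12:21] width=9 -> value=53 (bin 000110101); offset now 21 = byte 2 bit 5; 19 bits remain
Read 4: bits[21:32] width=11 -> value=1361 (bin 10101010001); offset now 32 = byte 4 bit 0; 8 bits remain
Read 5: bits[32:33] width=1 -> value=1 (bin 1); offset now 33 = byte 4 bit 1; 7 bits remain

Answer: 100 17 53 1361 1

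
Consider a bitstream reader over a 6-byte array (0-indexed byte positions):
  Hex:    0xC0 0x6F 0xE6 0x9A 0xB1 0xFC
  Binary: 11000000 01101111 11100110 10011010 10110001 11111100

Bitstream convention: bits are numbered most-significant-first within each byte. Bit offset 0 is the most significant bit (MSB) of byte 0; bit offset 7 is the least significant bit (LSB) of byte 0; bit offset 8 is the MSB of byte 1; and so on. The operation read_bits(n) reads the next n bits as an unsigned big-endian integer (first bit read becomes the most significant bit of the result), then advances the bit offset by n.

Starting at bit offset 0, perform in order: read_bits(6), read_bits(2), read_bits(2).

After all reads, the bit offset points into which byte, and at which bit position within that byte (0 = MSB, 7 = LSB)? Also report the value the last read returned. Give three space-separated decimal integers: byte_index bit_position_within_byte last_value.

Answer: 1 2 1

Derivation:
Read 1: bits[0:6] width=6 -> value=48 (bin 110000); offset now 6 = byte 0 bit 6; 42 bits remain
Read 2: bits[6:8] width=2 -> value=0 (bin 00); offset now 8 = byte 1 bit 0; 40 bits remain
Read 3: bits[8:10] width=2 -> value=1 (bin 01); offset now 10 = byte 1 bit 2; 38 bits remain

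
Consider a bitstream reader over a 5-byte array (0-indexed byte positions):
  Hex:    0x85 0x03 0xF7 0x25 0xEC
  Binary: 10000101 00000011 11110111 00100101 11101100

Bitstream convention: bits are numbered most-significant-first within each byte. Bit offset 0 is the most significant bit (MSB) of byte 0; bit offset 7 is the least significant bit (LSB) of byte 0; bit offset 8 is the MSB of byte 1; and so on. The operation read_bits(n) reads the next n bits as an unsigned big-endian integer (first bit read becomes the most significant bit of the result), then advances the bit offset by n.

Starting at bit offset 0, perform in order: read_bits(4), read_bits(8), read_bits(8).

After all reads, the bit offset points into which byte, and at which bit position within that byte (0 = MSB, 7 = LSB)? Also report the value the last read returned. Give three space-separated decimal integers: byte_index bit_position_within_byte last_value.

Read 1: bits[0:4] width=4 -> value=8 (bin 1000); offset now 4 = byte 0 bit 4; 36 bits remain
Read 2: bits[4:12] width=8 -> value=80 (bin 01010000); offset now 12 = byte 1 bit 4; 28 bits remain
Read 3: bits[12:20] width=8 -> value=63 (bin 00111111); offset now 20 = byte 2 bit 4; 20 bits remain

Answer: 2 4 63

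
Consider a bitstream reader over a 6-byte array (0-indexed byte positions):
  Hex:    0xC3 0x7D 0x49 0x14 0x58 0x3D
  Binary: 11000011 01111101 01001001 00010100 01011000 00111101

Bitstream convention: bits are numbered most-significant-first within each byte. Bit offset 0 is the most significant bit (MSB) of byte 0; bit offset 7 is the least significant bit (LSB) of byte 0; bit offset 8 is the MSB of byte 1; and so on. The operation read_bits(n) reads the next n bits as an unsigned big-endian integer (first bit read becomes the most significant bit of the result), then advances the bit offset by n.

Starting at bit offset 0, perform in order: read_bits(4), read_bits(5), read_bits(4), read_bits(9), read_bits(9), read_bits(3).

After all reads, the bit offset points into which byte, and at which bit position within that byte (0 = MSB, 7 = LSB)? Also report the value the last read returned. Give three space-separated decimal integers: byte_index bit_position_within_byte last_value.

Read 1: bits[0:4] width=4 -> value=12 (bin 1100); offset now 4 = byte 0 bit 4; 44 bits remain
Read 2: bits[4:9] width=5 -> value=6 (bin 00110); offset now 9 = byte 1 bit 1; 39 bits remain
Read 3: bits[9:13] width=4 -> value=15 (bin 1111); offset now 13 = byte 1 bit 5; 35 bits remain
Read 4: bits[13:22] width=9 -> value=338 (bin 101010010); offset now 22 = byte 2 bit 6; 26 bits remain
Read 5: bits[22:31] width=9 -> value=138 (bin 010001010); offset now 31 = byte 3 bit 7; 17 bits remain
Read 6: bits[31:34] width=3 -> value=1 (bin 001); offset now 34 = byte 4 bit 2; 14 bits remain

Answer: 4 2 1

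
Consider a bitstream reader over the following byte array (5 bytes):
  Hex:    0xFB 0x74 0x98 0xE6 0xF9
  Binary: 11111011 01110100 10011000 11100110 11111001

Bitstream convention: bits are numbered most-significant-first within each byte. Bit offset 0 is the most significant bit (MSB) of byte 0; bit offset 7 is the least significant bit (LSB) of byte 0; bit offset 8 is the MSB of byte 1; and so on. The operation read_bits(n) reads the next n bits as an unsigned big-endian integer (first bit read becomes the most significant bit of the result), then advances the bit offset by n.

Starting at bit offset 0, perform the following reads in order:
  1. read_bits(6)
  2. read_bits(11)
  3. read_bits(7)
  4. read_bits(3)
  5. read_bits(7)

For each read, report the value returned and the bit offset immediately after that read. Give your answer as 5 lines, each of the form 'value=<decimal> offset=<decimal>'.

Read 1: bits[0:6] width=6 -> value=62 (bin 111110); offset now 6 = byte 0 bit 6; 34 bits remain
Read 2: bits[6:17] width=11 -> value=1769 (bin 11011101001); offset now 17 = byte 2 bit 1; 23 bits remain
Read 3: bits[17:24] width=7 -> value=24 (bin 0011000); offset now 24 = byte 3 bit 0; 16 bits remain
Read 4: bits[24:27] width=3 -> value=7 (bin 111); offset now 27 = byte 3 bit 3; 13 bits remain
Read 5: bits[27:34] width=7 -> value=27 (bin 0011011); offset now 34 = byte 4 bit 2; 6 bits remain

Answer: value=62 offset=6
value=1769 offset=17
value=24 offset=24
value=7 offset=27
value=27 offset=34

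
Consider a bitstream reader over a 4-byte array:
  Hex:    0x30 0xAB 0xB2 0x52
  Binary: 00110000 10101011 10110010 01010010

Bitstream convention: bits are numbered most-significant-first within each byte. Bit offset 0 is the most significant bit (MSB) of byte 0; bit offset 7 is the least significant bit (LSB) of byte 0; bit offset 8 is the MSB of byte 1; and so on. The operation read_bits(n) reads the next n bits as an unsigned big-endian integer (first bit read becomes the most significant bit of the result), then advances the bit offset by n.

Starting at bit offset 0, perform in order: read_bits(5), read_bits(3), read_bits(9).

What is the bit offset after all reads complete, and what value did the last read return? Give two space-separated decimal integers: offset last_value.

Answer: 17 343

Derivation:
Read 1: bits[0:5] width=5 -> value=6 (bin 00110); offset now 5 = byte 0 bit 5; 27 bits remain
Read 2: bits[5:8] width=3 -> value=0 (bin 000); offset now 8 = byte 1 bit 0; 24 bits remain
Read 3: bits[8:17] width=9 -> value=343 (bin 101010111); offset now 17 = byte 2 bit 1; 15 bits remain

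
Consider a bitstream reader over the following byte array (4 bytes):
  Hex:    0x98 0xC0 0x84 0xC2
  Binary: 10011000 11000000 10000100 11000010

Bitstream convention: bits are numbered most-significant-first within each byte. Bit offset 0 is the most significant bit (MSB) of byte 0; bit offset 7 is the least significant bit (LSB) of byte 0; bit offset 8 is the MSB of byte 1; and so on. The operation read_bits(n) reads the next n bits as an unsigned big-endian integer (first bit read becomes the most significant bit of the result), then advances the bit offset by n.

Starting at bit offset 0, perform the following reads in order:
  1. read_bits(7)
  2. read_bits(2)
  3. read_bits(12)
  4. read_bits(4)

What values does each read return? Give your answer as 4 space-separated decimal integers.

Answer: 76 1 2064 9

Derivation:
Read 1: bits[0:7] width=7 -> value=76 (bin 1001100); offset now 7 = byte 0 bit 7; 25 bits remain
Read 2: bits[7:9] width=2 -> value=1 (bin 01); offset now 9 = byte 1 bit 1; 23 bits remain
Read 3: bits[9:21] width=12 -> value=2064 (bin 100000010000); offset now 21 = byte 2 bit 5; 11 bits remain
Read 4: bits[21:25] width=4 -> value=9 (bin 1001); offset now 25 = byte 3 bit 1; 7 bits remain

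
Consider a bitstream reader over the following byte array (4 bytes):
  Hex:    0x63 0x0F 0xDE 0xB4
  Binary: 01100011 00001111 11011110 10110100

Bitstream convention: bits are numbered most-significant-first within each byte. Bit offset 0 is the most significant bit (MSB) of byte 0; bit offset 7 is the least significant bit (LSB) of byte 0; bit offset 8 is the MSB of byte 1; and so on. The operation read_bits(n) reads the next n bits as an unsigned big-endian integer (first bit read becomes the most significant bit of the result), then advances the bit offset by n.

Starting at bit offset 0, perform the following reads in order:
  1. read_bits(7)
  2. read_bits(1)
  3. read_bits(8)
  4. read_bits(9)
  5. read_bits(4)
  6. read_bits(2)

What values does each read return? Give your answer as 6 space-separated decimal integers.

Read 1: bits[0:7] width=7 -> value=49 (bin 0110001); offset now 7 = byte 0 bit 7; 25 bits remain
Read 2: bits[7:8] width=1 -> value=1 (bin 1); offset now 8 = byte 1 bit 0; 24 bits remain
Read 3: bits[8:16] width=8 -> value=15 (bin 00001111); offset now 16 = byte 2 bit 0; 16 bits remain
Read 4: bits[16:25] width=9 -> value=445 (bin 110111101); offset now 25 = byte 3 bit 1; 7 bits remain
Read 5: bits[25:29] width=4 -> value=6 (bin 0110); offset now 29 = byte 3 bit 5; 3 bits remain
Read 6: bits[29:31] width=2 -> value=2 (bin 10); offset now 31 = byte 3 bit 7; 1 bits remain

Answer: 49 1 15 445 6 2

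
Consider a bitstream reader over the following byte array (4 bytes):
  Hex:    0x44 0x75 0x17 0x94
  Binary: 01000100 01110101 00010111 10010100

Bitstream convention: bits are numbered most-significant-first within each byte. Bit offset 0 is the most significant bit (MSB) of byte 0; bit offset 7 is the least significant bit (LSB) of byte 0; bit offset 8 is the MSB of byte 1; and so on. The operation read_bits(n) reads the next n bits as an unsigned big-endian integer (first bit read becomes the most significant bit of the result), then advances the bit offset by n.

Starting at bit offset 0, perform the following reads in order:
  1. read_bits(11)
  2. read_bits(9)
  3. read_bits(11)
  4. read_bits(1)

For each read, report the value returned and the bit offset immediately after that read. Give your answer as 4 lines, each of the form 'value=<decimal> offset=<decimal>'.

Answer: value=547 offset=11
value=337 offset=20
value=970 offset=31
value=0 offset=32

Derivation:
Read 1: bits[0:11] width=11 -> value=547 (bin 01000100011); offset now 11 = byte 1 bit 3; 21 bits remain
Read 2: bits[11:20] width=9 -> value=337 (bin 101010001); offset now 20 = byte 2 bit 4; 12 bits remain
Read 3: bits[20:31] width=11 -> value=970 (bin 01111001010); offset now 31 = byte 3 bit 7; 1 bits remain
Read 4: bits[31:32] width=1 -> value=0 (bin 0); offset now 32 = byte 4 bit 0; 0 bits remain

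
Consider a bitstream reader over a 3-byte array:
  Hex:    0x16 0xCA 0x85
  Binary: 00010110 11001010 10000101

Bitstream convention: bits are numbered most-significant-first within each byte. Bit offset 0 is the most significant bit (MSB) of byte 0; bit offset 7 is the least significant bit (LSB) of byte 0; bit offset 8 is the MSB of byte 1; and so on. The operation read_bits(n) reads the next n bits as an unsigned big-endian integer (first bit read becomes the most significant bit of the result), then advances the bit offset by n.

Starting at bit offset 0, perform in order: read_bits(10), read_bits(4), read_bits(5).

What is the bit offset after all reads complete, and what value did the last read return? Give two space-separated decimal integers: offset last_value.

Answer: 19 20

Derivation:
Read 1: bits[0:10] width=10 -> value=91 (bin 0001011011); offset now 10 = byte 1 bit 2; 14 bits remain
Read 2: bits[10:14] width=4 -> value=2 (bin 0010); offset now 14 = byte 1 bit 6; 10 bits remain
Read 3: bits[14:19] width=5 -> value=20 (bin 10100); offset now 19 = byte 2 bit 3; 5 bits remain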